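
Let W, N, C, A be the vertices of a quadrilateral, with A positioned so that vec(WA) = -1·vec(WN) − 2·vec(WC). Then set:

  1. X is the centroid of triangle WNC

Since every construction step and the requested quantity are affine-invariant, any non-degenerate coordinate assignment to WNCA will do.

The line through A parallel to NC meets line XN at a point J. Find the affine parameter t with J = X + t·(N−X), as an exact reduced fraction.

t = -11

Assign W = (0, 0), N = (1, 0), C = (0, 1), A = (-1, -2) — the answer is frame-independent, so this choice is without loss of generality.
1. X is the centroid of triangle WNC ⇒ X = (1/3, 1/3)
through A parallel to NC: direction (-1, 1); meets XN at J = (-7, 4)
J = X + t·(N−X) with t = -11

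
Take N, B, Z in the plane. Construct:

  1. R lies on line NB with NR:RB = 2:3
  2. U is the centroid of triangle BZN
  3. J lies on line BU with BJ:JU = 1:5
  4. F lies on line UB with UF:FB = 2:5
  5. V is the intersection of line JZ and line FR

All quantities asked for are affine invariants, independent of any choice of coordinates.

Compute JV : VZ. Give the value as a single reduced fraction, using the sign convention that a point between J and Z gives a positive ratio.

JV:VZ = 1/2

Choose coordinates N = (0, 0), B = (1, 0), Z = (0, 1).
1. R lies on line NB with NR:RB = 2:3 ⇒ R = (2/5, 0)
2. U is the centroid of triangle BZN ⇒ U = (1/3, 1/3)
3. J lies on line BU with BJ:JU = 1:5 ⇒ J = (8/9, 1/18)
4. F lies on line UB with UF:FB = 2:5 ⇒ F = (11/21, 5/21)
5. V is the intersection of line JZ and line FR ⇒ V = (16/27, 10/27)
V = J + t·(Z−J) with t = 1/3, so JV:VZ = t:(1−t) = 1/3:2/3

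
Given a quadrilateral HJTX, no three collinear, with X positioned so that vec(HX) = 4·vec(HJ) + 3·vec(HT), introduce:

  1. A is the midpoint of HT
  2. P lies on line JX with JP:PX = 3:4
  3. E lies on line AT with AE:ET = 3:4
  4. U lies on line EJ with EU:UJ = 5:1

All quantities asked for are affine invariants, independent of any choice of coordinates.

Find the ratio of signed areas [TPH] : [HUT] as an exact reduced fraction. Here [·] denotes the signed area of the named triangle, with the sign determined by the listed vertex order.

[TPH]:[HUT] = -96/35

Choose coordinates H = (0, 0), J = (1, 0), T = (0, 1), X = (4, 3).
1. A is the midpoint of HT ⇒ A = (0, 1/2)
2. P lies on line JX with JP:PX = 3:4 ⇒ P = (16/7, 9/7)
3. E lies on line AT with AE:ET = 3:4 ⇒ E = (0, 5/7)
4. U lies on line EJ with EU:UJ = 5:1 ⇒ U = (5/6, 5/42)
2·[TPH] = -16/7, 2·[HUT] = 5/6
[TPH]:[HUT] = -16/7:5/6 = -96/35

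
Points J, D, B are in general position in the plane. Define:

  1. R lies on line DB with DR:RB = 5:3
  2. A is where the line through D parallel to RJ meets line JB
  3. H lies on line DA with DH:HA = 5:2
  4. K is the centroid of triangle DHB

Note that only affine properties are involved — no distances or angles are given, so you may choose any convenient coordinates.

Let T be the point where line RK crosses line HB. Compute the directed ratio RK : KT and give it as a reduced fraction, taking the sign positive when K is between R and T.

RK:KT = 1/8

Work in coordinates with J = (0, 0), D = (1, 0), B = (0, 1).
1. R lies on line DB with DR:RB = 5:3 ⇒ R = (3/8, 5/8)
2. A is where the line through D parallel to RJ meets line JB ⇒ A = (0, -5/3)
3. H lies on line DA with DH:HA = 5:2 ⇒ H = (2/7, -25/21)
4. K is the centroid of triangle DHB ⇒ K = (3/7, -4/63)
line RK meets HB at T = (6/7, -39/7)
K = R + t·(T−R) with t = 1/9, so RK:KT = 1/9:8/9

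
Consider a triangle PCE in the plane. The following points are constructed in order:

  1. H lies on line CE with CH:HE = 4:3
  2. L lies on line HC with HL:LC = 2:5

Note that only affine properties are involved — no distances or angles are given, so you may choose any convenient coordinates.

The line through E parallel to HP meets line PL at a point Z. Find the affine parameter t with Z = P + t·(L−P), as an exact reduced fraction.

t = -21/8

Assign P = (0, 0), C = (1, 0), E = (0, 1) — the answer is frame-independent, so this choice is without loss of generality.
1. H lies on line CE with CH:HE = 4:3 ⇒ H = (3/7, 4/7)
2. L lies on line HC with HL:LC = 2:5 ⇒ L = (29/49, 20/49)
through E parallel to HP: direction (-3/7, -4/7); meets PL at Z = (-87/56, -15/14)
Z = P + t·(L−P) with t = -21/8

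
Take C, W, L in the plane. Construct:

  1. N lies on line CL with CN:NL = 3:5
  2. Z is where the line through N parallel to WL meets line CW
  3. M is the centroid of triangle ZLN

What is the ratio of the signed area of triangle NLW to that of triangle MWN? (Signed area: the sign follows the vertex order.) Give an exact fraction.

[NLW]:[MWN] = 24/5

Work in coordinates with C = (0, 0), W = (1, 0), L = (0, 1).
1. N lies on line CL with CN:NL = 3:5 ⇒ N = (0, 3/8)
2. Z is where the line through N parallel to WL meets line CW ⇒ Z = (3/8, 0)
3. M is the centroid of triangle ZLN ⇒ M = (1/8, 11/24)
2·[NLW] = -5/8, 2·[MWN] = -25/192
[NLW]:[MWN] = -5/8:-25/192 = 24/5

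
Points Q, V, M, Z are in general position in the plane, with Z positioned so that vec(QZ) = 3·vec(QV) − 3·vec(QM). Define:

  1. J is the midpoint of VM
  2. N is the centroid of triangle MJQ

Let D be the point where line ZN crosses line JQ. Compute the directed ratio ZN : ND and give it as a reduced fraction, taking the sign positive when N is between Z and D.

Choose coordinates Q = (0, 0), V = (1, 0), M = (0, 1), Z = (3, -3).
1. J is the midpoint of VM ⇒ J = (1/2, 1/2)
2. N is the centroid of triangle MJQ ⇒ N = (1/6, 1/2)
line ZN meets JQ at D = (6/19, 6/19)
N = Z + t·(D−Z) with t = 19/18, so ZN:ND = 19/18:-1/18

ZN:ND = -19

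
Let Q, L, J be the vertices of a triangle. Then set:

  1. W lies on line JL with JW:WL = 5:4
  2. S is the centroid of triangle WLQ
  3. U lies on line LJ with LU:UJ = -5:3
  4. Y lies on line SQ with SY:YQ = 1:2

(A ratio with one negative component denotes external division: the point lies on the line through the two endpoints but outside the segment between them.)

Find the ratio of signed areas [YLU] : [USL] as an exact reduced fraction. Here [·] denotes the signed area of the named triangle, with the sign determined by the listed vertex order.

Assign Q = (0, 0), L = (1, 0), J = (0, 1) — the answer is frame-independent, so this choice is without loss of generality.
1. W lies on line JL with JW:WL = 5:4 ⇒ W = (5/9, 4/9)
2. S is the centroid of triangle WLQ ⇒ S = (14/27, 4/27)
3. U lies on line LJ with LU:UJ = -5:3 ⇒ U = (-3/2, 5/2)
4. Y lies on line SQ with SY:YQ = 1:2 ⇒ Y = (28/81, 8/81)
2·[YLU] = 25/18, 2·[USL] = 5/6
[YLU]:[USL] = 25/18:5/6 = 5/3

[YLU]:[USL] = 5/3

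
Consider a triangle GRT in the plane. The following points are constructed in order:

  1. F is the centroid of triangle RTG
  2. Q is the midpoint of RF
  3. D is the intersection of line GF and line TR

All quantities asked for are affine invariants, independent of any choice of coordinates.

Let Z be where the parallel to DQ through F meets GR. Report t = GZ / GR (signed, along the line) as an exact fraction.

Set G = (0, 0), R = (1, 0), T = (0, 1); any affine frame gives the same invariant.
1. F is the centroid of triangle RTG ⇒ F = (1/3, 1/3)
2. Q is the midpoint of RF ⇒ Q = (2/3, 1/6)
3. D is the intersection of line GF and line TR ⇒ D = (1/2, 1/2)
through F parallel to DQ: direction (1/6, -1/3); meets GR at Z = (1/2, 0)
Z = G + t·(R−G) with t = 1/2

t = 1/2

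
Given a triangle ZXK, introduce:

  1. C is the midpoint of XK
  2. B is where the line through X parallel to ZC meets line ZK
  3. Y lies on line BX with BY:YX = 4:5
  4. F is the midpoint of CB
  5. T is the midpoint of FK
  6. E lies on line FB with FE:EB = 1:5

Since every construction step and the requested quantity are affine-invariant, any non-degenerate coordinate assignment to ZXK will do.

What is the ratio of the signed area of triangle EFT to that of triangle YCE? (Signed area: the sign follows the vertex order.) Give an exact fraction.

[EFT]:[YCE] = 9/56

Set Z = (0, 0), X = (1, 0), K = (0, 1); any affine frame gives the same invariant.
1. C is the midpoint of XK ⇒ C = (1/2, 1/2)
2. B is where the line through X parallel to ZC meets line ZK ⇒ B = (0, -1)
3. Y lies on line BX with BY:YX = 4:5 ⇒ Y = (4/9, -5/9)
4. F is the midpoint of CB ⇒ F = (1/4, -1/4)
5. T is the midpoint of FK ⇒ T = (1/8, 3/8)
6. E lies on line FB with FE:EB = 1:5 ⇒ E = (5/24, -3/8)
2·[EFT] = 1/24, 2·[YCE] = 7/27
[EFT]:[YCE] = 1/24:7/27 = 9/56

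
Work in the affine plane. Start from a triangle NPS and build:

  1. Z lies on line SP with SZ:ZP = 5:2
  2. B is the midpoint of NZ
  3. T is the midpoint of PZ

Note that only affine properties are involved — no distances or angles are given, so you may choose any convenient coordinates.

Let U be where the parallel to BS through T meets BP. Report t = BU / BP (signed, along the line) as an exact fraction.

Choose coordinates N = (0, 0), P = (1, 0), S = (0, 1).
1. Z lies on line SP with SZ:ZP = 5:2 ⇒ Z = (5/7, 2/7)
2. B is the midpoint of NZ ⇒ B = (5/14, 1/7)
3. T is the midpoint of PZ ⇒ T = (6/7, 1/7)
through T parallel to BS: direction (-5/14, 6/7); meets BP at U = (89/98, 1/49)
U = B + t·(P−B) with t = 6/7

t = 6/7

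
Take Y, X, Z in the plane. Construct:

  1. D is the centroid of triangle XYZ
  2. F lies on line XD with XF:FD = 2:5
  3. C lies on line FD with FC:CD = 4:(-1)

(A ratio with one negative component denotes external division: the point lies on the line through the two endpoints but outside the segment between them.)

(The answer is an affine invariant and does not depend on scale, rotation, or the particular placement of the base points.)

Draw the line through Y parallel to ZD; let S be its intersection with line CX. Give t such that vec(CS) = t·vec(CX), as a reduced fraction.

Assign Y = (0, 0), X = (1, 0), Z = (0, 1) — the answer is frame-independent, so this choice is without loss of generality.
1. D is the centroid of triangle XYZ ⇒ D = (1/3, 1/3)
2. F lies on line XD with XF:FD = 2:5 ⇒ F = (17/21, 2/21)
3. C lies on line FD with FC:CD = 4:(-1) ⇒ C = (11/63, 26/63)
through Y parallel to ZD: direction (1/3, -2/3); meets CX at S = (-1/3, 2/3)
S = C + t·(X−C) with t = -8/13

t = -8/13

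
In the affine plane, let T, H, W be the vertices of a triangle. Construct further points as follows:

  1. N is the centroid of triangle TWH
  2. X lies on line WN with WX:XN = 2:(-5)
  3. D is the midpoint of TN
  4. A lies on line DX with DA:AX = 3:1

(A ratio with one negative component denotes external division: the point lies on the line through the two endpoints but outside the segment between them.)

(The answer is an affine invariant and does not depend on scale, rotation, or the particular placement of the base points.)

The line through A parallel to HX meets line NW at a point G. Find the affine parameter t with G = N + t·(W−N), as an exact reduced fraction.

t = 11/12

Set T = (0, 0), H = (1, 0), W = (0, 1); any affine frame gives the same invariant.
1. N is the centroid of triangle TWH ⇒ N = (1/3, 1/3)
2. X lies on line WN with WX:XN = 2:(-5) ⇒ X = (-2/9, 13/9)
3. D is the midpoint of TN ⇒ D = (1/6, 1/6)
4. A lies on line DX with DA:AX = 3:1 ⇒ A = (-1/8, 9/8)
through A parallel to HX: direction (-11/9, 13/9); meets NW at G = (1/36, 17/18)
G = N + t·(W−N) with t = 11/12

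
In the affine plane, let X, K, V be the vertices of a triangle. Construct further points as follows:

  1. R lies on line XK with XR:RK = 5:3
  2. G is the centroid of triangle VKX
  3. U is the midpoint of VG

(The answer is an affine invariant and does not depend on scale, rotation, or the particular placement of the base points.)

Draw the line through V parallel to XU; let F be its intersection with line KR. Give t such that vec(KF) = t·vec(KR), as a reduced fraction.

Choose coordinates X = (0, 0), K = (1, 0), V = (0, 1).
1. R lies on line XK with XR:RK = 5:3 ⇒ R = (5/8, 0)
2. G is the centroid of triangle VKX ⇒ G = (1/3, 1/3)
3. U is the midpoint of VG ⇒ U = (1/6, 2/3)
through V parallel to XU: direction (1/6, 2/3); meets KR at F = (-1/4, 0)
F = K + t·(R−K) with t = 10/3

t = 10/3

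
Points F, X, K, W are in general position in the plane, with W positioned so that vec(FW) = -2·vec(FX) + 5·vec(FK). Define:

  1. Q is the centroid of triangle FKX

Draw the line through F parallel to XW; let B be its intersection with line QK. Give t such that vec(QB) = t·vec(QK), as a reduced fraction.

Set F = (0, 0), X = (1, 0), K = (0, 1), W = (-2, 5); any affine frame gives the same invariant.
1. Q is the centroid of triangle FKX ⇒ Q = (1/3, 1/3)
through F parallel to XW: direction (-3, 5); meets QK at B = (3, -5)
B = Q + t·(K−Q) with t = -8

t = -8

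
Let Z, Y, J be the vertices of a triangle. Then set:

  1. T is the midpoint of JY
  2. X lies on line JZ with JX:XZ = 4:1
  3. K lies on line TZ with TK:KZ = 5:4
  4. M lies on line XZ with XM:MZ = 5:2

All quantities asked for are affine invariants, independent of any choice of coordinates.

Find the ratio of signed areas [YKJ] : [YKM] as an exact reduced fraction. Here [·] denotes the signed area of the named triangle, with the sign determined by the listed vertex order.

Assign Z = (0, 0), Y = (1, 0), J = (0, 1) — the answer is frame-independent, so this choice is without loss of generality.
1. T is the midpoint of JY ⇒ T = (1/2, 1/2)
2. X lies on line JZ with JX:XZ = 4:1 ⇒ X = (0, 1/5)
3. K lies on line TZ with TK:KZ = 5:4 ⇒ K = (2/9, 2/9)
4. M lies on line XZ with XM:MZ = 5:2 ⇒ M = (0, 2/35)
2·[YKJ] = -5/9, 2·[YKM] = 8/45
[YKJ]:[YKM] = -5/9:8/45 = -25/8

[YKJ]:[YKM] = -25/8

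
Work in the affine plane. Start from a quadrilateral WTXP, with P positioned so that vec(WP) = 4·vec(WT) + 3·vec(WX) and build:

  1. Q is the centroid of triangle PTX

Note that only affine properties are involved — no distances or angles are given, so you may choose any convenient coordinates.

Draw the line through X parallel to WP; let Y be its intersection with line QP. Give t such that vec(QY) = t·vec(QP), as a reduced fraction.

Set W = (0, 0), T = (1, 0), X = (0, 1), P = (4, 3); any affine frame gives the same invariant.
1. Q is the centroid of triangle PTX ⇒ Q = (5/3, 4/3)
through X parallel to WP: direction (4, 3); meets QP at Y = (-24, -17)
Y = Q + t·(P−Q) with t = -11

t = -11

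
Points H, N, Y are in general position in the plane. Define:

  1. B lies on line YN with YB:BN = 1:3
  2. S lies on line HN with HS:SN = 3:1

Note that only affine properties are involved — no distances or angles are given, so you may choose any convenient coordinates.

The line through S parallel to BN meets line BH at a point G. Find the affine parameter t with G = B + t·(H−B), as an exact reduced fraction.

t = 1/4

Work in coordinates with H = (0, 0), N = (1, 0), Y = (0, 1).
1. B lies on line YN with YB:BN = 1:3 ⇒ B = (1/4, 3/4)
2. S lies on line HN with HS:SN = 3:1 ⇒ S = (3/4, 0)
through S parallel to BN: direction (3/4, -3/4); meets BH at G = (3/16, 9/16)
G = B + t·(H−B) with t = 1/4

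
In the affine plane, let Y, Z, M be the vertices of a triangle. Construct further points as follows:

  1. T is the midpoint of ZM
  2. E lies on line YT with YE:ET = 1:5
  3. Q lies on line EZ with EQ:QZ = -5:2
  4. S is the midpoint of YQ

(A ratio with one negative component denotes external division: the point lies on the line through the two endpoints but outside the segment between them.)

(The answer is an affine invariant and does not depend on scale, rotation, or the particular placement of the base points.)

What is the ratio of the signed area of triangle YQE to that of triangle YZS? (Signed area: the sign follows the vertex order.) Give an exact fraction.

Assign Y = (0, 0), Z = (1, 0), M = (0, 1) — the answer is frame-independent, so this choice is without loss of generality.
1. T is the midpoint of ZM ⇒ T = (1/2, 1/2)
2. E lies on line YT with YE:ET = 1:5 ⇒ E = (1/12, 1/12)
3. Q lies on line EZ with EQ:QZ = -5:2 ⇒ Q = (29/18, -1/18)
4. S is the midpoint of YQ ⇒ S = (29/36, -1/36)
2·[YQE] = 5/36, 2·[YZS] = -1/36
[YQE]:[YZS] = 5/36:-1/36 = -5

[YQE]:[YZS] = -5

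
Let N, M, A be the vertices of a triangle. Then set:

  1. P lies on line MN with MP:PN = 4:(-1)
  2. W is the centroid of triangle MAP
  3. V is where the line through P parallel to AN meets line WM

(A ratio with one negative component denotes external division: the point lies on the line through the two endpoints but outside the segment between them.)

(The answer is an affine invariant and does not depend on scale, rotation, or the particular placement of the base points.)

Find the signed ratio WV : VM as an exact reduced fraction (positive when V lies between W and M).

WV:VM = -5/12

Assign N = (0, 0), M = (1, 0), A = (0, 1) — the answer is frame-independent, so this choice is without loss of generality.
1. P lies on line MN with MP:PN = 4:(-1) ⇒ P = (-1/3, 0)
2. W is the centroid of triangle MAP ⇒ W = (2/9, 1/3)
3. V is where the line through P parallel to AN meets line WM ⇒ V = (-1/3, 4/7)
V = W + t·(M−W) with t = -5/7, so WV:VM = t:(1−t) = -5/7:12/7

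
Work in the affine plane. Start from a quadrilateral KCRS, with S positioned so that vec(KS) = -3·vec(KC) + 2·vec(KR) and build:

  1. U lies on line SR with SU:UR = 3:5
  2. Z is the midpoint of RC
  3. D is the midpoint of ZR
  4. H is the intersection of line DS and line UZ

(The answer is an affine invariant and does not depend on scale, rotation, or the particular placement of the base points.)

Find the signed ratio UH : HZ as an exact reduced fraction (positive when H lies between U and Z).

Set K = (0, 0), C = (1, 0), R = (0, 1), S = (-3, 2); any affine frame gives the same invariant.
1. U lies on line SR with SU:UR = 3:5 ⇒ U = (-15/8, 13/8)
2. Z is the midpoint of RC ⇒ Z = (1/2, 1/2)
3. D is the midpoint of ZR ⇒ D = (1/4, 3/4)
4. H is the intersection of line DS and line UZ ⇒ H = (-27/22, 29/22)
H = U + t·(Z−U) with t = 3/11, so UH:HZ = t:(1−t) = 3/11:8/11

UH:HZ = 3/8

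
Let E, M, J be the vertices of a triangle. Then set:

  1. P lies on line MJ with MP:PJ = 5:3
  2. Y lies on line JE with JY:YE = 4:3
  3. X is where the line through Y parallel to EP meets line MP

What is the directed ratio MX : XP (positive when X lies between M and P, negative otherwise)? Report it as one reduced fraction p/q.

MX:XP = -44/9

Assign E = (0, 0), M = (1, 0), J = (0, 1) — the answer is frame-independent, so this choice is without loss of generality.
1. P lies on line MJ with MP:PJ = 5:3 ⇒ P = (3/8, 5/8)
2. Y lies on line JE with JY:YE = 4:3 ⇒ Y = (0, 3/7)
3. X is where the line through Y parallel to EP meets line MP ⇒ X = (3/14, 11/14)
X = M + t·(P−M) with t = 44/35, so MX:XP = t:(1−t) = 44/35:-9/35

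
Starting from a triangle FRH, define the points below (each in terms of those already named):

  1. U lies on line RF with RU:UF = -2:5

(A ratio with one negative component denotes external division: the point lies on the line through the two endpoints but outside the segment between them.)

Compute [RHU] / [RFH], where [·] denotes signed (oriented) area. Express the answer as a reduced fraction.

[RHU]:[RFH] = 2/3

Assign F = (0, 0), R = (1, 0), H = (0, 1) — the answer is frame-independent, so this choice is without loss of generality.
1. U lies on line RF with RU:UF = -2:5 ⇒ U = (5/3, 0)
2·[RHU] = -2/3, 2·[RFH] = -1
[RHU]:[RFH] = -2/3:-1 = 2/3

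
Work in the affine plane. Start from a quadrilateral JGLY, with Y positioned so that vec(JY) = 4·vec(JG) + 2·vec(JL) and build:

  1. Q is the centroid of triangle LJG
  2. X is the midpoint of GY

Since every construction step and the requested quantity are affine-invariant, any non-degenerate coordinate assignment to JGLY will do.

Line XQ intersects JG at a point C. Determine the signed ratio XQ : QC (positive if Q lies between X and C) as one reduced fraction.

Assign J = (0, 0), G = (1, 0), L = (0, 1), Y = (4, 2) — the answer is frame-independent, so this choice is without loss of generality.
1. Q is the centroid of triangle LJG ⇒ Q = (1/3, 1/3)
2. X is the midpoint of GY ⇒ X = (5/2, 1)
line XQ meets JG at C = (-3/4, 0)
Q = X + t·(C−X) with t = 2/3, so XQ:QC = 2/3:1/3

XQ:QC = 2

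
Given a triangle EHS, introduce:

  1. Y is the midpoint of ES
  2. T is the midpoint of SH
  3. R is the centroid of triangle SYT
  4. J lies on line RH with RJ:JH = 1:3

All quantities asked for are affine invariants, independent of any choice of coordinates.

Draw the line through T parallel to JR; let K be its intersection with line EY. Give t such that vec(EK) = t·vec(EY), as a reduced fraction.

Work in coordinates with E = (0, 0), H = (1, 0), S = (0, 1).
1. Y is the midpoint of ES ⇒ Y = (0, 1/2)
2. T is the midpoint of SH ⇒ T = (1/2, 1/2)
3. R is the centroid of triangle SYT ⇒ R = (1/6, 2/3)
4. J lies on line RH with RJ:JH = 1:3 ⇒ J = (3/8, 1/2)
through T parallel to JR: direction (-5/24, 1/6); meets EY at K = (0, 9/10)
K = E + t·(Y−E) with t = 9/5

t = 9/5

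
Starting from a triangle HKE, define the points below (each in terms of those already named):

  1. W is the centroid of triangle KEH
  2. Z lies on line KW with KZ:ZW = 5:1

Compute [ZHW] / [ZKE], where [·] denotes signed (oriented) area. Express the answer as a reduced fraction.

[ZHW]:[ZKE] = -1/5

Set H = (0, 0), K = (1, 0), E = (0, 1); any affine frame gives the same invariant.
1. W is the centroid of triangle KEH ⇒ W = (1/3, 1/3)
2. Z lies on line KW with KZ:ZW = 5:1 ⇒ Z = (4/9, 5/18)
2·[ZHW] = -1/18, 2·[ZKE] = 5/18
[ZHW]:[ZKE] = -1/18:5/18 = -1/5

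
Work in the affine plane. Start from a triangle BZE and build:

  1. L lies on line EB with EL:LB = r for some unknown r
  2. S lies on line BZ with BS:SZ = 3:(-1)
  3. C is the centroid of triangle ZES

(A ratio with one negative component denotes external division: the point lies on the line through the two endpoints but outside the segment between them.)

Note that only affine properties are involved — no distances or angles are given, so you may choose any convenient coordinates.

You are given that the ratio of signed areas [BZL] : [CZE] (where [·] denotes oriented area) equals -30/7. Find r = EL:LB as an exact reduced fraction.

Choose coordinates B = (0, 0), Z = (1, 0), E = (0, 1).
1. With EL:LB = r, write λ = r/(r+1) so L = E + λ·(B−E); L is affine-linear in λ
2. S lies on line BZ with BS:SZ = 3:(-1) ⇒ S = (3/2, 0)
3. C is the centroid of triangle ZES ⇒ C = (5/6, 1/3)
Every point depending on L is an affine combination of L and λ-independent points, so each such coordinate is linear in λ; the λ² term in each signed area is a multiple of (B−E)×(B−E) = 0, so 2·[BZL] and 2·[CZE] are each linear in λ. Evaluating at λ=0 and λ=1:
  2·[BZL] = −λ + 1,   2·[CZE] = -1/6
So [BZL]:[CZE] = (−λ + 1) / (-1/6). Setting this equal to -30/7:
  −λ + 1 = -30/7·(-1/6)  ⇒  λ = 2/7
Then r = λ/(1−λ) = (2/7)/(5/7) = 2/5. Check: with r = 2/5, L = (0, 5/7) and [BZL]:[CZE] = -30/7 as required.

r = 2/5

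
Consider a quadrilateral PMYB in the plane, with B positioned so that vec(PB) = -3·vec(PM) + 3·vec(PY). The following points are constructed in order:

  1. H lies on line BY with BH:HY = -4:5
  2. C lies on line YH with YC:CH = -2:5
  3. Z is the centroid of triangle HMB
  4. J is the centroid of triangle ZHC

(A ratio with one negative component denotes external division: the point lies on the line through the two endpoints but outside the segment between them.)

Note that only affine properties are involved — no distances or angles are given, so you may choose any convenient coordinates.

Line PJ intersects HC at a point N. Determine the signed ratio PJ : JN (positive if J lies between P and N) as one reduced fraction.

Assign P = (0, 0), M = (1, 0), Y = (0, 1), B = (-3, 3) — the answer is frame-independent, so this choice is without loss of generality.
1. H lies on line BY with BH:HY = -4:5 ⇒ H = (-15, 11)
2. C lies on line YH with YC:CH = -2:5 ⇒ C = (10, -17/3)
3. Z is the centroid of triangle HMB ⇒ Z = (-17/3, 14/3)
4. J is the centroid of triangle ZHC ⇒ J = (-32/9, 10/3)
line PJ meets HC at N = (-48/13, 45/13)
J = P + t·(N−P) with t = 26/27, so PJ:JN = 26/27:1/27

PJ:JN = 26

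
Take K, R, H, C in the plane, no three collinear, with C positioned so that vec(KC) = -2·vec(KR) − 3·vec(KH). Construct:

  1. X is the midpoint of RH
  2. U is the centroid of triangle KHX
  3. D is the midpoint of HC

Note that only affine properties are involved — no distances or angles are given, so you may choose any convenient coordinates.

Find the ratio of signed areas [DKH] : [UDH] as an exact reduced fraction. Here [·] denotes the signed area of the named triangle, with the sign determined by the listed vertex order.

[DKH]:[UDH] = -6/5

Work in coordinates with K = (0, 0), R = (1, 0), H = (0, 1), C = (-2, -3).
1. X is the midpoint of RH ⇒ X = (1/2, 1/2)
2. U is the centroid of triangle KHX ⇒ U = (1/6, 1/2)
3. D is the midpoint of HC ⇒ D = (-1, -1)
2·[DKH] = 1, 2·[UDH] = -5/6
[DKH]:[UDH] = 1:-5/6 = -6/5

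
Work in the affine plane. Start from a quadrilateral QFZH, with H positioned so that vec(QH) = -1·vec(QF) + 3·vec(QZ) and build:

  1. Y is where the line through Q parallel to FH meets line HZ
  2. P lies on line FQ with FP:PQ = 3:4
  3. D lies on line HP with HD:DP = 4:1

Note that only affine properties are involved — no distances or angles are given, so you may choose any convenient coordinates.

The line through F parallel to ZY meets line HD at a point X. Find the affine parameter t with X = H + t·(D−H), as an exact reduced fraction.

Assign Q = (0, 0), F = (1, 0), Z = (0, 1), H = (-1, 3) — the answer is frame-independent, so this choice is without loss of generality.
1. Y is where the line through Q parallel to FH meets line HZ ⇒ Y = (2, -3)
2. P lies on line FQ with FP:PQ = 3:4 ⇒ P = (4/7, 0)
3. D lies on line HP with HD:DP = 4:1 ⇒ D = (9/35, 3/5)
through F parallel to ZY: direction (2, -4); meets HD at X = (10, -18)
X = H + t·(D−H) with t = 35/4

t = 35/4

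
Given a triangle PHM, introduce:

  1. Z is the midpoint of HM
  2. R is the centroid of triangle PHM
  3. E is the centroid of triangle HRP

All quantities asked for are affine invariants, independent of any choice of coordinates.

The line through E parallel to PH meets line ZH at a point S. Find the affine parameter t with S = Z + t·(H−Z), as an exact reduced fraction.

t = 7/9

Set P = (0, 0), H = (1, 0), M = (0, 1); any affine frame gives the same invariant.
1. Z is the midpoint of HM ⇒ Z = (1/2, 1/2)
2. R is the centroid of triangle PHM ⇒ R = (1/3, 1/3)
3. E is the centroid of triangle HRP ⇒ E = (4/9, 1/9)
through E parallel to PH: direction (1, 0); meets ZH at S = (8/9, 1/9)
S = Z + t·(H−Z) with t = 7/9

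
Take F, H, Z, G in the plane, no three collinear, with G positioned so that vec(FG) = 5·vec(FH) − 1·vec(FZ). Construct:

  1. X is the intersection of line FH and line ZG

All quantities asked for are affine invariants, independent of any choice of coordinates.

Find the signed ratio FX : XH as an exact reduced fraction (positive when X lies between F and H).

Work in coordinates with F = (0, 0), H = (1, 0), Z = (0, 1), G = (5, -1).
1. X is the intersection of line FH and line ZG ⇒ X = (5/2, 0)
X = F + t·(H−F) with t = 5/2, so FX:XH = t:(1−t) = 5/2:-3/2

FX:XH = -5/3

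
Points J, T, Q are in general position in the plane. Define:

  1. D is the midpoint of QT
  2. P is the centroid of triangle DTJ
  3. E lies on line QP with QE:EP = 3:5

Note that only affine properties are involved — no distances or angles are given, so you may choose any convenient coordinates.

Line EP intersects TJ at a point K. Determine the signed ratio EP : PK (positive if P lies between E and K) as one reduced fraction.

EP:PK = 25/8

Work in coordinates with J = (0, 0), T = (1, 0), Q = (0, 1).
1. D is the midpoint of QT ⇒ D = (1/2, 1/2)
2. P is the centroid of triangle DTJ ⇒ P = (1/2, 1/6)
3. E lies on line QP with QE:EP = 3:5 ⇒ E = (3/16, 11/16)
line EP meets TJ at K = (3/5, 0)
P = E + t·(K−E) with t = 25/33, so EP:PK = 25/33:8/33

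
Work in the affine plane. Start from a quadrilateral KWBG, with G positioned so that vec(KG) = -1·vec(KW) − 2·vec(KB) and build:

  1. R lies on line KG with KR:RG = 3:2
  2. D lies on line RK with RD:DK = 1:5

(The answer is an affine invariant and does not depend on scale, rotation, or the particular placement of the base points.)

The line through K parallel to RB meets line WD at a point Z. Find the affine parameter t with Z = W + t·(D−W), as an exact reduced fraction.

Work in coordinates with K = (0, 0), W = (1, 0), B = (0, 1), G = (-1, -2).
1. R lies on line KG with KR:RG = 3:2 ⇒ R = (-3/5, -6/5)
2. D lies on line RK with RD:DK = 1:5 ⇒ D = (-1/2, -1)
through K parallel to RB: direction (3/5, 11/5); meets WD at Z = (-2/9, -22/27)
Z = W + t·(D−W) with t = 22/27

t = 22/27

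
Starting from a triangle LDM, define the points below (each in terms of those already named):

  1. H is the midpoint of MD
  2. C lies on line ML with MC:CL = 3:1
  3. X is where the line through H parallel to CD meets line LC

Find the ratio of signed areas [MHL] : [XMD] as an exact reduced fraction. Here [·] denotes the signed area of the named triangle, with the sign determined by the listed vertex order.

Set L = (0, 0), D = (1, 0), M = (0, 1); any affine frame gives the same invariant.
1. H is the midpoint of MD ⇒ H = (1/2, 1/2)
2. C lies on line ML with MC:CL = 3:1 ⇒ C = (0, 1/4)
3. X is where the line through H parallel to CD meets line LC ⇒ X = (0, 5/8)
2·[MHL] = -1/2, 2·[XMD] = -3/8
[MHL]:[XMD] = -1/2:-3/8 = 4/3

[MHL]:[XMD] = 4/3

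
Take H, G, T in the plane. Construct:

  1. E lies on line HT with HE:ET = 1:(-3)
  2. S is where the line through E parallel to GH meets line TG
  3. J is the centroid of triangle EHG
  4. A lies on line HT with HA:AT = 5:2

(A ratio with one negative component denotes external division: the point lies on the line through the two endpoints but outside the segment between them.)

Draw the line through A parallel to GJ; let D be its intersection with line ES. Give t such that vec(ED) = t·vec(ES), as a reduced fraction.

t = -68/21

Assign H = (0, 0), G = (1, 0), T = (0, 1) — the answer is frame-independent, so this choice is without loss of generality.
1. E lies on line HT with HE:ET = 1:(-3) ⇒ E = (0, -1/2)
2. S is where the line through E parallel to GH meets line TG ⇒ S = (3/2, -1/2)
3. J is the centroid of triangle EHG ⇒ J = (1/3, -1/6)
4. A lies on line HT with HA:AT = 5:2 ⇒ A = (0, 5/7)
through A parallel to GJ: direction (-2/3, -1/6); meets ES at D = (-34/7, -1/2)
D = E + t·(S−E) with t = -68/21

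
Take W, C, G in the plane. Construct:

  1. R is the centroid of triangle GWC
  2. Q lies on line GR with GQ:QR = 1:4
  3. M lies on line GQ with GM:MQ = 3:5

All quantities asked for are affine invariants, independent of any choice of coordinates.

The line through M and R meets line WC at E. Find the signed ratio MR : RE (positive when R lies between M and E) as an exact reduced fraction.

MR:RE = 37/20

Assign W = (0, 0), C = (1, 0), G = (0, 1) — the answer is frame-independent, so this choice is without loss of generality.
1. R is the centroid of triangle GWC ⇒ R = (1/3, 1/3)
2. Q lies on line GR with GQ:QR = 1:4 ⇒ Q = (1/15, 13/15)
3. M lies on line GQ with GM:MQ = 3:5 ⇒ M = (1/40, 19/20)
line MR meets WC at E = (1/2, 0)
R = M + t·(E−M) with t = 37/57, so MR:RE = 37/57:20/57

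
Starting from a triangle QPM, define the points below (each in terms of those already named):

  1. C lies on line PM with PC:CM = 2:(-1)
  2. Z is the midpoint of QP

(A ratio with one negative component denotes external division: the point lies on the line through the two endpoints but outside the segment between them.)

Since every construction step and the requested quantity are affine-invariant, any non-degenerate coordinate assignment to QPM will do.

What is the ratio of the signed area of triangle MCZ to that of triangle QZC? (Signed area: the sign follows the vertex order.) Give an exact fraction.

[MCZ]:[QZC] = 1/2

Assign Q = (0, 0), P = (1, 0), M = (0, 1) — the answer is frame-independent, so this choice is without loss of generality.
1. C lies on line PM with PC:CM = 2:(-1) ⇒ C = (-1, 2)
2. Z is the midpoint of QP ⇒ Z = (1/2, 0)
2·[MCZ] = 1/2, 2·[QZC] = 1
[MCZ]:[QZC] = 1/2:1 = 1/2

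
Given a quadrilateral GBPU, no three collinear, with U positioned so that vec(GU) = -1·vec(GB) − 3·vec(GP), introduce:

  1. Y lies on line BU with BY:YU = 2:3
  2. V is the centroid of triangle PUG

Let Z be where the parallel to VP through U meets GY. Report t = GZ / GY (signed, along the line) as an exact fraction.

Set G = (0, 0), B = (1, 0), P = (0, 1), U = (-1, -3); any affine frame gives the same invariant.
1. Y lies on line BU with BY:YU = 2:3 ⇒ Y = (1/5, -6/5)
2. V is the centroid of triangle PUG ⇒ V = (-1/3, -2/3)
through U parallel to VP: direction (1/3, 5/3); meets GY at Z = (-2/11, 12/11)
Z = G + t·(Y−G) with t = -10/11

t = -10/11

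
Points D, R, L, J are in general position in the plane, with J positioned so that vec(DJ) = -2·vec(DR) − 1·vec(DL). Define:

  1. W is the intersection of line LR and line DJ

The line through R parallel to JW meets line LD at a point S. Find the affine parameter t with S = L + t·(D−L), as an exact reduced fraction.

t = 3/2

Assign D = (0, 0), R = (1, 0), L = (0, 1), J = (-2, -1) — the answer is frame-independent, so this choice is without loss of generality.
1. W is the intersection of line LR and line DJ ⇒ W = (2/3, 1/3)
through R parallel to JW: direction (8/3, 4/3); meets LD at S = (0, -1/2)
S = L + t·(D−L) with t = 3/2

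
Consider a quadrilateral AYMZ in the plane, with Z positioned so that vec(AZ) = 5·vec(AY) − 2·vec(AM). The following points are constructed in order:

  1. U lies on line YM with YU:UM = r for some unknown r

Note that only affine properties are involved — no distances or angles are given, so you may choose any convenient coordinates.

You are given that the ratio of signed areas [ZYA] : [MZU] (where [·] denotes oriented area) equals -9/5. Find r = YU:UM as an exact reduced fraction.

r = 4/5

Assign A = (0, 0), Y = (1, 0), M = (0, 1), Z = (5, -2) — the answer is frame-independent, so this choice is without loss of generality.
1. With YU:UM = r, write λ = r/(r+1) so U = Y + λ·(M−Y); U is affine-linear in λ
Every point depending on U is an affine combination of U and λ-independent points, so each such coordinate is linear in λ; the λ² term in each signed area is a multiple of (M−Y)×(M−Y) = 0, so 2·[ZYA] and 2·[MZU] are each linear in λ. Evaluating at λ=0 and λ=1:
  2·[ZYA] = 2,   2·[MZU] = 2·λ − 2
So [ZYA]:[MZU] = (2) / (2·λ − 2). Setting this equal to -9/5:
  2 = -9/5·(2·λ − 2)  ⇒  λ = 4/9
Then r = λ/(1−λ) = (4/9)/(5/9) = 4/5. Check: with r = 4/5, U = (5/9, 4/9) and [ZYA]:[MZU] = -9/5 as required.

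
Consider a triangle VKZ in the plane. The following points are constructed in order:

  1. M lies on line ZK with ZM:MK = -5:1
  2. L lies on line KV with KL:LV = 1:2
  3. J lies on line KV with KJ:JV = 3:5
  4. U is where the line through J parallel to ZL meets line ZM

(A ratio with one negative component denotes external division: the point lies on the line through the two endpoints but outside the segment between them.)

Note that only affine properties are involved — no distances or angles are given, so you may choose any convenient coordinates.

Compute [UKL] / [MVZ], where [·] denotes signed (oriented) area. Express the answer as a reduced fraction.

[UKL]:[MVZ] = 3/10

Assign V = (0, 0), K = (1, 0), Z = (0, 1) — the answer is frame-independent, so this choice is without loss of generality.
1. M lies on line ZK with ZM:MK = -5:1 ⇒ M = (5/4, -1/4)
2. L lies on line KV with KL:LV = 1:2 ⇒ L = (2/3, 0)
3. J lies on line KV with KJ:JV = 3:5 ⇒ J = (5/8, 0)
4. U is where the line through J parallel to ZL meets line ZM ⇒ U = (-1/8, 9/8)
2·[UKL] = -3/8, 2·[MVZ] = -5/4
[UKL]:[MVZ] = -3/8:-5/4 = 3/10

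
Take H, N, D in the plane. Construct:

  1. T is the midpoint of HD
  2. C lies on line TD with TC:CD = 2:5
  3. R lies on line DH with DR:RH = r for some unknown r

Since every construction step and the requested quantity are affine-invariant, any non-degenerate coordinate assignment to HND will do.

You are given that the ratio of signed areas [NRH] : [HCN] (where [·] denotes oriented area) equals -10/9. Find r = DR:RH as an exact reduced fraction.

r = 2/5

Choose coordinates H = (0, 0), N = (1, 0), D = (0, 1).
1. T is the midpoint of HD ⇒ T = (0, 1/2)
2. C lies on line TD with TC:CD = 2:5 ⇒ C = (0, 9/14)
3. With DR:RH = r, write λ = r/(r+1) so R = D + λ·(H−D); R is affine-linear in λ
Every point depending on R is an affine combination of R and λ-independent points, so each such coordinate is linear in λ; the λ² term in each signed area is a multiple of (H−D)×(H−D) = 0, so 2·[NRH] and 2·[HCN] are each linear in λ. Evaluating at λ=0 and λ=1:
  2·[NRH] = −λ + 1,   2·[HCN] = -9/14
So [NRH]:[HCN] = (−λ + 1) / (-9/14). Setting this equal to -10/9:
  −λ + 1 = -10/9·(-9/14)  ⇒  λ = 2/7
Then r = λ/(1−λ) = (2/7)/(5/7) = 2/5. Check: with r = 2/5, R = (0, 5/7) and [NRH]:[HCN] = -10/9 as required.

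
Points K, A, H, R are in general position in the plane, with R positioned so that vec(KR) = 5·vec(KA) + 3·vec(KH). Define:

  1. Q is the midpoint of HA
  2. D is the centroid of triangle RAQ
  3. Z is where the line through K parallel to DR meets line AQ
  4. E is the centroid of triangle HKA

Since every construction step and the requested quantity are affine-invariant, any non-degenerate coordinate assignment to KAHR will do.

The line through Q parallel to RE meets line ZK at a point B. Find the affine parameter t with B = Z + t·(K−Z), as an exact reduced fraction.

Assign K = (0, 0), A = (1, 0), H = (0, 1), R = (5, 3) — the answer is frame-independent, so this choice is without loss of generality.
1. Q is the midpoint of HA ⇒ Q = (1/2, 1/2)
2. D is the centroid of triangle RAQ ⇒ D = (13/6, 7/6)
3. Z is where the line through K parallel to DR meets line AQ ⇒ Z = (17/28, 11/28)
4. E is the centroid of triangle HKA ⇒ E = (1/3, 1/3)
through Q parallel to RE: direction (-14/3, -8/3); meets ZK at B = (17/6, 11/6)
B = Z + t·(K−Z) with t = -11/3

t = -11/3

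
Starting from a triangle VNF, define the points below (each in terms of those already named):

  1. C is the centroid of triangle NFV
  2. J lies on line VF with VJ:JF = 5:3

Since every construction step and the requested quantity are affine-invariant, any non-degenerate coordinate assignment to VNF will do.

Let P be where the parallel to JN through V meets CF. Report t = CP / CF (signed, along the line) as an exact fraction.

t = -13/11

Set V = (0, 0), N = (1, 0), F = (0, 1); any affine frame gives the same invariant.
1. C is the centroid of triangle NFV ⇒ C = (1/3, 1/3)
2. J lies on line VF with VJ:JF = 5:3 ⇒ J = (0, 5/8)
through V parallel to JN: direction (1, -5/8); meets CF at P = (8/11, -5/11)
P = C + t·(F−C) with t = -13/11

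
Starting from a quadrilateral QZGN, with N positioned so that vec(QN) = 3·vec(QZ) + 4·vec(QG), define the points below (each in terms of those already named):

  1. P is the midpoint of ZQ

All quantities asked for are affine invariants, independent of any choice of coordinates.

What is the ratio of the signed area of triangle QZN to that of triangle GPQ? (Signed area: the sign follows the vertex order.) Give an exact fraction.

[QZN]:[GPQ] = -8

Work in coordinates with Q = (0, 0), Z = (1, 0), G = (0, 1), N = (3, 4).
1. P is the midpoint of ZQ ⇒ P = (1/2, 0)
2·[QZN] = 4, 2·[GPQ] = -1/2
[QZN]:[GPQ] = 4:-1/2 = -8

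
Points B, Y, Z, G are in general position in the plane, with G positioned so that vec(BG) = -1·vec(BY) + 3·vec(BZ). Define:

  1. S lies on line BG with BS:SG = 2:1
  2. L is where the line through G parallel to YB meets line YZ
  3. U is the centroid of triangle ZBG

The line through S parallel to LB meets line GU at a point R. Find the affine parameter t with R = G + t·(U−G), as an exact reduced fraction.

Set B = (0, 0), Y = (1, 0), Z = (0, 1), G = (-1, 3); any affine frame gives the same invariant.
1. S lies on line BG with BS:SG = 2:1 ⇒ S = (-2/3, 2)
2. L is where the line through G parallel to YB meets line YZ ⇒ L = (-2, 3)
3. U is the centroid of triangle ZBG ⇒ U = (-1/3, 4/3)
through S parallel to LB: direction (2, -3); meets GU at R = (-1/2, 7/4)
R = G + t·(U−G) with t = 3/4

t = 3/4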